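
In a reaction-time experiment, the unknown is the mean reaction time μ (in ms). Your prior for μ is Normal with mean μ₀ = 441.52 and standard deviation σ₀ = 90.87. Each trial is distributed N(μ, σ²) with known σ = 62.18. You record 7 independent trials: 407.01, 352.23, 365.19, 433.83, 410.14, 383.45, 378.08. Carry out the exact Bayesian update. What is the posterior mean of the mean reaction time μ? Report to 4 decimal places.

For Normal data with known variance σ², a Normal(μ₀, σ₀²) prior on μ is conjugate. Posterior precision = 1/σ₀² + n/σ²; posterior mean is the precision-weighted average of μ₀ and x̄.
Σxᵢ = 407.01 + 352.23 + 365.19 + 433.83 + 410.14 + 383.45 + 378.08 = 2729.93, so n·x̄ = 2729.93.
σ₀² = 90.87² = 8257.3569, σ² = 62.18² = 3866.3524; σ² + n·σ₀² = 3866.3524 + 7·8257.3569 = 61667.8507.
Posterior mean = (μ₀/σ₀² + n·x̄/σ²)/(1/σ₀² + n/σ²) = (σ²·μ₀ + σ₀²·n·x̄)/(σ² + n·σ₀²) = (3866.3524·441.52 + 8257.3569·2729.93)/61667.8507 = 24249078.233665/61667.8507 = 393.2207.

393.2207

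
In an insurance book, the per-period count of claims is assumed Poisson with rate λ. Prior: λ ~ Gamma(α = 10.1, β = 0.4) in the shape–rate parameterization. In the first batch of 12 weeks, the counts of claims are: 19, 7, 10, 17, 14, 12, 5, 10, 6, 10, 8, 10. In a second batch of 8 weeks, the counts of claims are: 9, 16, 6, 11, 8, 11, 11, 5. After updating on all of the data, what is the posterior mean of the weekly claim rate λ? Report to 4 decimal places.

With a Gamma(shape α, rate β) prior, the Poisson likelihood is conjugate: the posterior is Gamma(α + ΣXᵢ, β + n).
Batch 1: sum of counts S = 128 over n = 12 weeks.
After batch 1: Gamma(α+S, β+n) = Gamma(10.1+128, 0.4+12) = Gamma(138.1, 12.4).
Batch 2: sum of counts S = 77 over n = 8 weeks.
After batch 2: Gamma(α+S, β+n) = Gamma(138.1+77, 12.4+8) = Gamma(215.1, 20.4).
Posterior mean = α/β = 215.1/20.4 = 10.5441.

10.5441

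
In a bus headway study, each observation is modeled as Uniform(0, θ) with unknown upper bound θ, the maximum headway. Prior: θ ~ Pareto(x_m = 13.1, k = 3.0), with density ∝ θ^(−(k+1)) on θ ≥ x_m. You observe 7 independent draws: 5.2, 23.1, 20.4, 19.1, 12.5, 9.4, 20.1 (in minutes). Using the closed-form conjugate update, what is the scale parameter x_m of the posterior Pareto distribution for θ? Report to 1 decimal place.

A Pareto(scale x_m, shape k) prior on the upper bound θ of Uniform(0, θ) is conjugate: posterior is Pareto(max(x_m, max xᵢ), k + n).
Sample maximum = 23.1; prior scale x_m = 13.1 → posterior scale = max = 23.1.
Posterior shape = 3.0 + 7 = 10.0.
Posterior scale x_m = 23.1.

23.1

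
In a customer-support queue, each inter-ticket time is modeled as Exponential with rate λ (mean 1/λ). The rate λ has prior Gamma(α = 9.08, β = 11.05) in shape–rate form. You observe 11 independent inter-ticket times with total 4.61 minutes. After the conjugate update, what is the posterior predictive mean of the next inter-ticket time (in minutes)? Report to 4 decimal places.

With a Gamma(shape α, rate β) prior on the exponential rate λ, the posterior after n observations with total T = Σxᵢ is Gamma(α+n, β+T).
Posterior: Gamma(9.08+11, 11.05+4.61) = Gamma(20.08, 15.66).
The predictive distribution for the next observation is Lomax; its mean is β/(α−1) = 15.66/19.08 = 0.8208.

0.8208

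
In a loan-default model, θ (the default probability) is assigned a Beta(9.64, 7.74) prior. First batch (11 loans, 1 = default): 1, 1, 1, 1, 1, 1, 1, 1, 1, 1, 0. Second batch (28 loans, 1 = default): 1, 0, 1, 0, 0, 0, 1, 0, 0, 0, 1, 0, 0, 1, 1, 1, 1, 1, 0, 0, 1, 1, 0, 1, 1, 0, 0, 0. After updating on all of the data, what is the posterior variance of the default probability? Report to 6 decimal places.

The Beta prior is conjugate to a Binomial/Bernoulli likelihood; the update adds successes to α and failures to β.
After batch 1: Beta(9.64+10, 7.74+1) = Beta(19.64, 8.74).
After batch 2: Beta(19.64+13, 8.74+15) = Beta(32.64, 23.74).
Var = αβ/((α+β)²(α+β+1)) = 32.64·23.74/(56.38²·57.38) = 0.004248.

0.004248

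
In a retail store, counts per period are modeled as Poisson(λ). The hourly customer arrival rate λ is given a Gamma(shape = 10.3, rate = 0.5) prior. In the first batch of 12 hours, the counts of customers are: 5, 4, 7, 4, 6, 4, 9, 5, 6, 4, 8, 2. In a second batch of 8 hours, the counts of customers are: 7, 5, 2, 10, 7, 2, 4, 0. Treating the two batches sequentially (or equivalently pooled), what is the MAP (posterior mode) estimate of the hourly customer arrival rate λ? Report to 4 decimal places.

With a Gamma(shape α, rate β) prior, the Poisson likelihood is conjugate: the posterior is Gamma(α + ΣXᵢ, β + n).
Batch 1: sum of counts S = 64 over n = 12 hours.
After batch 1: Gamma(α+S, β+n) = Gamma(10.3+64, 0.5+12) = Gamma(74.3, 12.5).
Batch 2: sum of counts S = 37 over n = 8 hours.
After batch 2: Gamma(α+S, β+n) = Gamma(74.3+37, 12.5+8) = Gamma(111.3, 20.5).
Mode of Gamma(α,β) for α≥1 is (α−1)/β = 110.3/20.5 = 5.3805.

5.3805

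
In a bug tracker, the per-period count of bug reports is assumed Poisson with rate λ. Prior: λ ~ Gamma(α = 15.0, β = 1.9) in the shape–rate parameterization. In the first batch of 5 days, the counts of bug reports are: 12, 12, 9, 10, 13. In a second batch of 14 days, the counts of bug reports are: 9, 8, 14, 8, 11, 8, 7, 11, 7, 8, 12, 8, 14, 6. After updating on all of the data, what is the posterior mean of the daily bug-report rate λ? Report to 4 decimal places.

9.6651

With a Gamma(shape α, rate β) prior, the Poisson likelihood is conjugate: the posterior is Gamma(α + ΣXᵢ, β + n).
Batch 1: sum of counts S = 56 over n = 5 days.
After batch 1: Gamma(α+S, β+n) = Gamma(15.0+56, 1.9+5) = Gamma(71.0, 6.9).
Batch 2: sum of counts S = 131 over n = 14 days.
After batch 2: Gamma(α+S, β+n) = Gamma(71.0+131, 6.9+14) = Gamma(202.0, 20.9).
Posterior mean = α/β = 202.0/20.9 = 9.6651.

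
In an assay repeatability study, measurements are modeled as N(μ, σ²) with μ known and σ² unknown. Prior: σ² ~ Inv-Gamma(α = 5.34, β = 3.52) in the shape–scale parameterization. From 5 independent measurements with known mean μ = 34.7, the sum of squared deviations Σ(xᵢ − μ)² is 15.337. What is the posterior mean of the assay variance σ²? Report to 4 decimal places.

With known mean μ and an Inverse-Gamma(α, β) prior on σ², the Normal likelihood is conjugate: posterior is Inv-Gamma(α + n/2, β + Σ(xᵢ−μ)²/2).
Posterior: Inv-Gamma(5.34 + 5/2, 3.52 + 15.337/2) = Inv-Gamma(7.84, 11.1885).
E[σ²|data] = β/(α−1) = 11.1885/6.84 = 1.6357.

1.6357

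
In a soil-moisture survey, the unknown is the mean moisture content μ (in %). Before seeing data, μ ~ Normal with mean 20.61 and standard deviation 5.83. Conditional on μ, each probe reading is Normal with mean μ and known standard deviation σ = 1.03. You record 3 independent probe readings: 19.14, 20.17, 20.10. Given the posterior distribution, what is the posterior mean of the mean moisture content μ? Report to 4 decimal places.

19.8116

For Normal data with known variance σ², a Normal(μ₀, σ₀²) prior on μ is conjugate. Posterior precision = 1/σ₀² + n/σ²; posterior mean is the precision-weighted average of μ₀ and x̄.
Σxᵢ = 19.14 + 20.17 + 20.10 = 59.41, so n·x̄ = 59.41.
σ₀² = 5.83² = 33.9889, σ² = 1.03² = 1.0609; σ² + n·σ₀² = 1.0609 + 3·33.9889 = 103.0276.
Posterior mean = (μ₀/σ₀² + n·x̄/σ²)/(1/σ₀² + n/σ²) = (σ²·μ₀ + σ₀²·n·x̄)/(σ² + n·σ₀²) = (1.0609·20.61 + 33.9889·59.41)/103.0276 = 2041.145698/103.0276 = 19.8116.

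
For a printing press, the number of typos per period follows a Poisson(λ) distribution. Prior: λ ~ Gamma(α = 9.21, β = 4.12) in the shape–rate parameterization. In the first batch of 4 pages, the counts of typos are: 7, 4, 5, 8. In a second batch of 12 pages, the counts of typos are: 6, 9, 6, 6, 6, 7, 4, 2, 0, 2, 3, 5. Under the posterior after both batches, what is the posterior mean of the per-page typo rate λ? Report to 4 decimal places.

With a Gamma(shape α, rate β) prior, the Poisson likelihood is conjugate: the posterior is Gamma(α + ΣXᵢ, β + n).
Batch 1: sum of counts S = 24 over n = 4 pages.
After batch 1: Gamma(α+S, β+n) = Gamma(9.21+24, 4.12+4) = Gamma(33.21, 8.12).
Batch 2: sum of counts S = 56 over n = 12 pages.
After batch 2: Gamma(α+S, β+n) = Gamma(33.21+56, 8.12+12) = Gamma(89.21, 20.12).
Posterior mean = α/β = 89.21/20.12 = 4.4339.

4.4339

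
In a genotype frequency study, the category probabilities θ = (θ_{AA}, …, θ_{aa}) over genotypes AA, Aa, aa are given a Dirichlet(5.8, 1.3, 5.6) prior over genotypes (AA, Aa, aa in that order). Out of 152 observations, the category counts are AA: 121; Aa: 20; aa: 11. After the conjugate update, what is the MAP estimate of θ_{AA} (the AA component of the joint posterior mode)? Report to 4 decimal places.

0.7780

The Dirichlet prior is conjugate to the Multinomial likelihood: each posterior αⱼ = prior αⱼ + observed count nⱼ.
Posterior concentration: (126.8, 21.3, 16.6), total = 164.7.
Joint mode component: (α_{AA}−1)/(Σα−K) = 125.8/161.7 = 0.7780.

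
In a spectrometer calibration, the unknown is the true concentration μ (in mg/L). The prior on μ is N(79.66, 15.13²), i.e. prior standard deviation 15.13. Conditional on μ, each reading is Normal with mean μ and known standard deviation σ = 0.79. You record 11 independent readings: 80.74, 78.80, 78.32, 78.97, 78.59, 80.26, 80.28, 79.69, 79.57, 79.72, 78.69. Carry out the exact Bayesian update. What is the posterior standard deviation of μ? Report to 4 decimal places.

For Normal data with known variance σ², a Normal(μ₀, σ₀²) prior on μ is conjugate. Posterior precision = 1/σ₀² + n/σ²; posterior mean is the precision-weighted average of μ₀ and x̄.
σ₀² = 15.13² = 228.9169, σ² = 0.79² = 0.6241; σ² + n·σ₀² = 0.6241 + 11·228.9169 = 2518.71.
Posterior precision = 1/σ₀² + n/σ² = 1/228.9169 + 11/0.6241 = (σ² + n·σ₀²)/(σ₀²σ²) = 2518.71/(228.9169·0.6241); posterior variance σₙ² = σ₀²σ²/(σ² + n·σ₀²) = 228.9169·0.6241/2518.71 = 0.056722.
Posterior SD = √σₙ² = √(228.9169·0.6241/2518.71) = 0.2382.

0.2382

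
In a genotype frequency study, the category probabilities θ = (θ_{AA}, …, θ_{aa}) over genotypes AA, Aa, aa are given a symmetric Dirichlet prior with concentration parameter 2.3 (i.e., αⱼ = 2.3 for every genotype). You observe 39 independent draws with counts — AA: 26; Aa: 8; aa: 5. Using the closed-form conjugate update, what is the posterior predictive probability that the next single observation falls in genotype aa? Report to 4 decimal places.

The Dirichlet prior is conjugate to the Multinomial likelihood: each posterior αⱼ = prior αⱼ + observed count nⱼ.
Posterior concentration: (28.3, 10.3, 7.3), total = 45.9.
P(next = aa | data) = α_{aa}/Σα = 0.1590.

0.1590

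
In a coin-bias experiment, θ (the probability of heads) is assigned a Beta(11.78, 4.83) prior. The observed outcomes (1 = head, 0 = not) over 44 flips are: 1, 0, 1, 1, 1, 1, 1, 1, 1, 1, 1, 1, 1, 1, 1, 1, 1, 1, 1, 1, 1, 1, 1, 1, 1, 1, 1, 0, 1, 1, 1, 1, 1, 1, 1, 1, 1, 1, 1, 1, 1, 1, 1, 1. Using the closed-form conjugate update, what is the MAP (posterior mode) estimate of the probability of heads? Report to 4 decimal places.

0.9005

The Beta prior is conjugate to a Binomial/Bernoulli likelihood; the update adds successes to α and failures to β.
Posterior: Beta(α+k, β+n−k) = Beta(11.78+42, 4.83+2) = Beta(53.78, 6.83).
Mode of Beta(a,b) for a,b>1 is (a−1)/(a+b−2) = 52.78/58.61 = 0.9005.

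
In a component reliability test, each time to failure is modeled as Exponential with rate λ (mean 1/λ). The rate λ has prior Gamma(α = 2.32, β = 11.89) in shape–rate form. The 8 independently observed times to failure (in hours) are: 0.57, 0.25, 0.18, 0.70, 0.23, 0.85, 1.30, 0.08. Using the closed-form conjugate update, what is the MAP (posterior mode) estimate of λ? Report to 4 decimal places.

0.5807

With a Gamma(shape α, rate β) prior on the exponential rate λ, the posterior after n observations with total T = Σxᵢ is Gamma(α+n, β+T).
Sum of observations T = 4.16 hours; n = 8.
Posterior: Gamma(2.32+8, 11.89+4.16) = Gamma(10.32, 16.05).
Mode = (α−1)/β = 0.5807.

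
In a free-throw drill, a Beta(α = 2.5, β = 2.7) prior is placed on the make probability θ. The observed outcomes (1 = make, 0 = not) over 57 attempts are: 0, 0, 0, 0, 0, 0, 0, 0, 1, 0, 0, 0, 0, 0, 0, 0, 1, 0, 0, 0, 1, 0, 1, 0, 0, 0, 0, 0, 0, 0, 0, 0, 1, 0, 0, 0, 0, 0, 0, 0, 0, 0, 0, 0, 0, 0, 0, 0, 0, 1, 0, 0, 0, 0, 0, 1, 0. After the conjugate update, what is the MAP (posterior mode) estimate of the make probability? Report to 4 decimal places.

The Beta prior is conjugate to a Binomial/Bernoulli likelihood; the update adds successes to α and failures to β.
Posterior: Beta(α+k, β+n−k) = Beta(2.5+7, 2.7+50) = Beta(9.5, 52.7).
Mode of Beta(a,b) for a,b>1 is (a−1)/(a+b−2) = 8.5/60.2 = 0.1412.

0.1412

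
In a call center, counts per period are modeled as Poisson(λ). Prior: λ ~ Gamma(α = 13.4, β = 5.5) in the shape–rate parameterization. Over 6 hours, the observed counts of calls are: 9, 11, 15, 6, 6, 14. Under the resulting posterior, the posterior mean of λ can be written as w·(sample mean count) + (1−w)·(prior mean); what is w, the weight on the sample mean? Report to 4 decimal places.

0.5217

With a Gamma(shape α, rate β) prior, the Poisson likelihood is conjugate: the posterior is Gamma(α + ΣXᵢ, β + n).
Posterior mean = (α₀+S)/(β₀+n) = [n/(β₀+n)]·(S/n) + [β₀/(β₀+n)]·(α₀/β₀), so only n and β₀ enter the weight.
Weight on data w = n/(β₀+n) = 6/(5.5+6) = 6/11.5 = 0.5217.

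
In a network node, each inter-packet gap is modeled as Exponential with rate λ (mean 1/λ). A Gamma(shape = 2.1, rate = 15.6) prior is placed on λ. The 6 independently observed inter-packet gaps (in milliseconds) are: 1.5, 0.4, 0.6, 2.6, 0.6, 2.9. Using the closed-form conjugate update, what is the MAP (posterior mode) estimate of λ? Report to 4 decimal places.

With a Gamma(shape α, rate β) prior on the exponential rate λ, the posterior after n observations with total T = Σxᵢ is Gamma(α+n, β+T).
Sum of observations T = 8.6 milliseconds; n = 6.
Posterior: Gamma(2.1+6, 15.6+8.6) = Gamma(8.1, 24.2).
Mode = (α−1)/β = 0.2934.

0.2934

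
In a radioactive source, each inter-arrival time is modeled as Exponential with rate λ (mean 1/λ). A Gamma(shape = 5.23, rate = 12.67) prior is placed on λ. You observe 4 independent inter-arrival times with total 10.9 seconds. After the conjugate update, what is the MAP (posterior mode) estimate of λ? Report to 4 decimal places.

With a Gamma(shape α, rate β) prior on the exponential rate λ, the posterior after n observations with total T = Σxᵢ is Gamma(α+n, β+T).
Posterior: Gamma(5.23+4, 12.67+10.9) = Gamma(9.23, 23.57).
Mode = (α−1)/β = 0.3492.

0.3492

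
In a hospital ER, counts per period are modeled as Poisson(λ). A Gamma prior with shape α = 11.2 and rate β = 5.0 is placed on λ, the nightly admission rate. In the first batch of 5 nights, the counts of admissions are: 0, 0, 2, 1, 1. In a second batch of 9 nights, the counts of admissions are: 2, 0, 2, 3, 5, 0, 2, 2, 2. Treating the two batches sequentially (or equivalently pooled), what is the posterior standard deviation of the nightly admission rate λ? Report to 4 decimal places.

With a Gamma(shape α, rate β) prior, the Poisson likelihood is conjugate: the posterior is Gamma(α + ΣXᵢ, β + n).
Batch 1: sum of counts S = 4 over n = 5 nights.
After batch 1: Gamma(α+S, β+n) = Gamma(11.2+4, 5.0+5) = Gamma(15.2, 10.0).
Batch 2: sum of counts S = 18 over n = 9 nights.
After batch 2: Gamma(α+S, β+n) = Gamma(15.2+18, 10.0+9) = Gamma(33.2, 19.0).
SD = √α/β = √33.2/19.0 = 0.3033.

0.3033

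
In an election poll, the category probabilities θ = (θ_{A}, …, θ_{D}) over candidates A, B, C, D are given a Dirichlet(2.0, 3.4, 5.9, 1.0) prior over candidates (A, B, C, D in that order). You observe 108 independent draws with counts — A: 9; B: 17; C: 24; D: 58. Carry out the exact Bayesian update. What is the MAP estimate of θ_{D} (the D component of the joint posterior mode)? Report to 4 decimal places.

0.4987

The Dirichlet prior is conjugate to the Multinomial likelihood: each posterior αⱼ = prior αⱼ + observed count nⱼ.
Posterior concentration: (11.0, 20.4, 29.9, 59.0), total = 120.3.
Joint mode component: (α_{D}−1)/(Σα−K) = 58.0/116.3 = 0.4987.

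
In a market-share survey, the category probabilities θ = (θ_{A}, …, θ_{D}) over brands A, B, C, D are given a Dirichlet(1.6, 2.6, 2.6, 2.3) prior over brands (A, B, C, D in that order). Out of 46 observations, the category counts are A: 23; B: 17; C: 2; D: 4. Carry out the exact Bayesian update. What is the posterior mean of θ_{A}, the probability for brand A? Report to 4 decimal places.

0.4465

The Dirichlet prior is conjugate to the Multinomial likelihood: each posterior αⱼ = prior αⱼ + observed count nⱼ.
Posterior concentration: (24.6, 19.6, 4.6, 6.3), total = 55.1.
E[θ_{A}|data] = α_{A}/Σα = 24.6/55.1 = 0.4465.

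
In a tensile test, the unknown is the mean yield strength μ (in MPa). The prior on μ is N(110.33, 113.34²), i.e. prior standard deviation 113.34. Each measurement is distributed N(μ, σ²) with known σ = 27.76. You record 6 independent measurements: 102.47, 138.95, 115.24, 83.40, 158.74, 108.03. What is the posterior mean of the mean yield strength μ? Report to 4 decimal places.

117.7310

For Normal data with known variance σ², a Normal(μ₀, σ₀²) prior on μ is conjugate. Posterior precision = 1/σ₀² + n/σ²; posterior mean is the precision-weighted average of μ₀ and x̄.
Σxᵢ = 102.47 + 138.95 + 115.24 + 83.40 + 158.74 + 108.03 = 706.83, so n·x̄ = 706.83.
σ₀² = 113.34² = 12845.9556, σ² = 27.76² = 770.6176; σ² + n·σ₀² = 770.6176 + 6·12845.9556 = 77846.3512.
Posterior mean = (μ₀/σ₀² + n·x̄/σ²)/(1/σ₀² + n/σ²) = (σ²·μ₀ + σ₀²·n·x̄)/(σ² + n·σ₀²) = (770.6176·110.33 + 12845.9556·706.83)/77846.3512 = 9164929.036556/77846.3512 = 117.7310.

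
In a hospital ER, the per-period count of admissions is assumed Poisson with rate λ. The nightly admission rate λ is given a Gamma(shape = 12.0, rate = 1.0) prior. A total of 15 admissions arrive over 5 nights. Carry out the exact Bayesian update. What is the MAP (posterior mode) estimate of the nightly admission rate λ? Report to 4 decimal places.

With a Gamma(shape α, rate β) prior, the Poisson likelihood is conjugate: the posterior is Gamma(α + ΣXᵢ, β + n).
Posterior: Gamma(α+S, β+n) = Gamma(12.0+15, 1.0+5) = Gamma(27.0, 6.0).
Mode of Gamma(α,β) for α≥1 is (α−1)/β = 26.0/6.0 = 4.3333.

4.3333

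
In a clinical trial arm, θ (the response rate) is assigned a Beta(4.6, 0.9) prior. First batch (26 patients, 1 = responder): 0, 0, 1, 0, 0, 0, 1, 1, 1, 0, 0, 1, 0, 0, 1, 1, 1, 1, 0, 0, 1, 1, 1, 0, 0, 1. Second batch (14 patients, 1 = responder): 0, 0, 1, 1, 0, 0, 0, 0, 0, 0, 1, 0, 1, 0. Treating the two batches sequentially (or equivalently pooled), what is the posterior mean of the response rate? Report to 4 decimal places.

The Beta prior is conjugate to a Binomial/Bernoulli likelihood; the update adds successes to α and failures to β.
After batch 1: Beta(4.6+13, 0.9+13) = Beta(17.6, 13.9).
After batch 2: Beta(17.6+4, 13.9+10) = Beta(21.6, 23.9).
Posterior mean = α/(α+β) = 21.6/45.5 = 0.4747.

0.4747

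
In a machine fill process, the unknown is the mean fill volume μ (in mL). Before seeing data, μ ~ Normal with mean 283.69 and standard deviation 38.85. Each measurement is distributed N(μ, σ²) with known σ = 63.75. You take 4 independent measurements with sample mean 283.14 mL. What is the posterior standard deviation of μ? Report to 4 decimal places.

24.6423

For Normal data with known variance σ², a Normal(μ₀, σ₀²) prior on μ is conjugate. Posterior precision = 1/σ₀² + n/σ²; posterior mean is the precision-weighted average of μ₀ and x̄.
σ₀² = 38.85² = 1509.3225, σ² = 63.75² = 4064.0625; σ² + n·σ₀² = 4064.0625 + 4·1509.3225 = 10101.3525.
Posterior precision = 1/σ₀² + n/σ² = 1/1509.3225 + 4/4064.0625 = (σ² + n·σ₀²)/(σ₀²σ²) = 10101.3525/(1509.3225·4064.0625); posterior variance σₙ² = σ₀²σ²/(σ² + n·σ₀²) = 1509.3225·4064.0625/10101.3525 = 607.243532.
Posterior SD = √σₙ² = √(1509.3225·4064.0625/10101.3525) = 24.6423.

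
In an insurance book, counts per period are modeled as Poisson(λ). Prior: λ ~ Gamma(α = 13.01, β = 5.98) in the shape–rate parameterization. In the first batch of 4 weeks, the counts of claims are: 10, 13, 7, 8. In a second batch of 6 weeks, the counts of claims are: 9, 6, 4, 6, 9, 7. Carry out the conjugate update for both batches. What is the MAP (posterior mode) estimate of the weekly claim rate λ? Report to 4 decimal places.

With a Gamma(shape α, rate β) prior, the Poisson likelihood is conjugate: the posterior is Gamma(α + ΣXᵢ, β + n).
Batch 1: sum of counts S = 38 over n = 4 weeks.
After batch 1: Gamma(α+S, β+n) = Gamma(13.01+38, 5.98+4) = Gamma(51.01, 9.98).
Batch 2: sum of counts S = 41 over n = 6 weeks.
After batch 2: Gamma(α+S, β+n) = Gamma(51.01+41, 9.98+6) = Gamma(92.01, 15.98).
Mode of Gamma(α,β) for α≥1 is (α−1)/β = 91.01/15.98 = 5.6952.

5.6952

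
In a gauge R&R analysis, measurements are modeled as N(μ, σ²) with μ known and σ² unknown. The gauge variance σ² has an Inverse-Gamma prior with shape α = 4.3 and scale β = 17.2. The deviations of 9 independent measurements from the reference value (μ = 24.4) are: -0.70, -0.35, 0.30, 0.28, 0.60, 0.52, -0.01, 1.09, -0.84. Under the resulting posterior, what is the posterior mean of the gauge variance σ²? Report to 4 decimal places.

2.4170

With known mean μ and an Inverse-Gamma(α, β) prior on σ², the Normal likelihood is conjugate: posterior is Inv-Gamma(α + n/2, β + Σ(xᵢ−μ)²/2).
Σ(xᵢ−μ)² = (-0.70)² + (-0.35)² + (0.30)² + (0.28)² + (0.60)² + (0.52)² + (-0.01)² + (1.09)² + (-0.84)² = 3.3051.
Posterior: Inv-Gamma(4.3 + 9/2, 17.2 + 3.3051/2) = Inv-Gamma(8.80, 18.85255).
E[σ²|data] = β/(α−1) = 18.85255/7.80 = 2.4170.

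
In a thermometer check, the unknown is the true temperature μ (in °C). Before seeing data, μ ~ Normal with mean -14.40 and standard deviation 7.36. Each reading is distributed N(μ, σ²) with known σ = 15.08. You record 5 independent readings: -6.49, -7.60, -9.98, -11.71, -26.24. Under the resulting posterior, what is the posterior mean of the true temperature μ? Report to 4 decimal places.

For Normal data with known variance σ², a Normal(μ₀, σ₀²) prior on μ is conjugate. Posterior precision = 1/σ₀² + n/σ²; posterior mean is the precision-weighted average of μ₀ and x̄.
Σxᵢ = (-6.49) + (-7.60) + (-9.98) + (-11.71) + (-26.24) = -62.02, so n·x̄ = -62.02.
σ₀² = 7.36² = 54.1696, σ² = 15.08² = 227.4064; σ² + n·σ₀² = 227.4064 + 5·54.1696 = 498.2544.
Posterior mean = (μ₀/σ₀² + n·x̄/σ²)/(1/σ₀² + n/σ²) = (σ²·μ₀ + σ₀²·n·x̄)/(σ² + n·σ₀²) = (227.4064·(-14.40) + 54.1696·(-62.02))/498.2544 = -6634.250752/498.2544 = -13.3150.

-13.3150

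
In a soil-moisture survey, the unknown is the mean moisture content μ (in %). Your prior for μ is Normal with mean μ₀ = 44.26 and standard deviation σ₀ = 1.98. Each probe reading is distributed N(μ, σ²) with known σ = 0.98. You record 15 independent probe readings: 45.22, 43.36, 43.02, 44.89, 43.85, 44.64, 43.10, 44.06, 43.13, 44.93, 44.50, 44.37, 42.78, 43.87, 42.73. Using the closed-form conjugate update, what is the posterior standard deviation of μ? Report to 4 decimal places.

0.2510

For Normal data with known variance σ², a Normal(μ₀, σ₀²) prior on μ is conjugate. Posterior precision = 1/σ₀² + n/σ²; posterior mean is the precision-weighted average of μ₀ and x̄.
σ₀² = 1.98² = 3.9204, σ² = 0.98² = 0.9604; σ² + n·σ₀² = 0.9604 + 15·3.9204 = 59.7664.
Posterior precision = 1/σ₀² + n/σ² = 1/3.9204 + 15/0.9604 = (σ² + n·σ₀²)/(σ₀²σ²) = 59.7664/(3.9204·0.9604); posterior variance σₙ² = σ₀²σ²/(σ² + n·σ₀²) = 3.9204·0.9604/59.7664 = 0.062998.
Posterior SD = √σₙ² = √(3.9204·0.9604/59.7664) = 0.2510.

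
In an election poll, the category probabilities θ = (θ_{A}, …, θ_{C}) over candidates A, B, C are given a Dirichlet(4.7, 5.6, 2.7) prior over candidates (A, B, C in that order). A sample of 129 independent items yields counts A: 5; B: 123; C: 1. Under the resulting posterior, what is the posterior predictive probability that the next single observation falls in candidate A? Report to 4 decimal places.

0.0683

The Dirichlet prior is conjugate to the Multinomial likelihood: each posterior αⱼ = prior αⱼ + observed count nⱼ.
Posterior concentration: (9.7, 128.6, 3.7), total = 142.0.
P(next = A | data) = α_{A}/Σα = 0.0683.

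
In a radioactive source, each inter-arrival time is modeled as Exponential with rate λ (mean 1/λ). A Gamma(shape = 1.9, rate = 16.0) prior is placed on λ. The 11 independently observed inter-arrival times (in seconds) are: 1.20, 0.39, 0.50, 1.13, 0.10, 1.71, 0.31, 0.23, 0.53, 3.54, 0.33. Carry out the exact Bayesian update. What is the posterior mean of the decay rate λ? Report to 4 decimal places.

0.4967

With a Gamma(shape α, rate β) prior on the exponential rate λ, the posterior after n observations with total T = Σxᵢ is Gamma(α+n, β+T).
Sum of observations T = 9.97 seconds; n = 11.
Posterior: Gamma(1.9+11, 16.0+9.97) = Gamma(12.9, 25.97).
Posterior mean of λ = α/β = 12.9/25.97 = 0.4967.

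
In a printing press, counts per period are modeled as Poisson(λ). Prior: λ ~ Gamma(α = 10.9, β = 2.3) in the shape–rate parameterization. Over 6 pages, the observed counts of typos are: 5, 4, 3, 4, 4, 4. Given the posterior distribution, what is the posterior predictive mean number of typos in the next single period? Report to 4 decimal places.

With a Gamma(shape α, rate β) prior, the Poisson likelihood is conjugate: the posterior is Gamma(α + ΣXᵢ, β + n).
Sum of counts S = 24 over n = 6 pages.
Posterior: Gamma(α+S, β+n) = Gamma(10.9+24, 2.3+6) = Gamma(34.9, 8.3).
The predictive distribution for one future period is NegBinom with mean α/β = 4.2048.

4.2048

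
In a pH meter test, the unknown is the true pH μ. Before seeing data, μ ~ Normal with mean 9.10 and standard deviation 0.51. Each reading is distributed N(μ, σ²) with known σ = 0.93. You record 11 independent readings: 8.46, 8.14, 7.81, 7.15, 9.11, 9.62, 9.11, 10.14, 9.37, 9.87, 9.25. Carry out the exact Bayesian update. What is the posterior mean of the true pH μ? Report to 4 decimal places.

8.9555

For Normal data with known variance σ², a Normal(μ₀, σ₀²) prior on μ is conjugate. Posterior precision = 1/σ₀² + n/σ²; posterior mean is the precision-weighted average of μ₀ and x̄.
Σxᵢ = 8.46 + 8.14 + 7.81 + 7.15 + 9.11 + 9.62 + 9.11 + 10.14 + 9.37 + 9.87 + 9.25 = 98.03, so n·x̄ = 98.03.
σ₀² = 0.51² = 0.2601, σ² = 0.93² = 0.8649; σ² + n·σ₀² = 0.8649 + 11·0.2601 = 3.726.
Posterior mean = (μ₀/σ₀² + n·x̄/σ²)/(1/σ₀² + n/σ²) = (σ²·μ₀ + σ₀²·n·x̄)/(σ² + n·σ₀²) = (0.8649·9.10 + 0.2601·98.03)/3.726 = 33.368193/3.726 = 8.9555.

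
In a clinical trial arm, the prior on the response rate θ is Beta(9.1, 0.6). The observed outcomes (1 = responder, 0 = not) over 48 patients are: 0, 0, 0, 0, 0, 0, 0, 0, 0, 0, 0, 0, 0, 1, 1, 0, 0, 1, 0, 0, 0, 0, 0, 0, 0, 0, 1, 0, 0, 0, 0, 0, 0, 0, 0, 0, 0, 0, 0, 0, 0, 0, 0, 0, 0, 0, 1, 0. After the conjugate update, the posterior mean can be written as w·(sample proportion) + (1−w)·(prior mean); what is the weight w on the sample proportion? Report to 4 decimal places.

The Beta prior is conjugate to a Binomial/Bernoulli likelihood; the update adds successes to α and failures to β.
Posterior mean = (α₀+k)/(α₀+β₀+n) = [n/(α₀+β₀+n)]·(k/n) + [(α₀+β₀)/(α₀+β₀+n)]·α₀/(α₀+β₀), so only n and the prior enter the weight.
The weight on the data is w = n/(α₀+β₀+n) = 48/(9.1+0.6+48) = 48/57.7 = 0.8319.

0.8319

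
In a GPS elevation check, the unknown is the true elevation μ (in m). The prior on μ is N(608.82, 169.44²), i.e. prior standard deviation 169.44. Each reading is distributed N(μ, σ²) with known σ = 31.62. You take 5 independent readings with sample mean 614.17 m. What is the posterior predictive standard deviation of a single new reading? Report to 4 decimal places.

34.6180

For Normal data with known variance σ², a Normal(μ₀, σ₀²) prior on μ is conjugate. Posterior precision = 1/σ₀² + n/σ²; posterior mean is the precision-weighted average of μ₀ and x̄.
σ₀² = 169.44² = 28709.9136, σ² = 31.62² = 999.8244; σ² + n·σ₀² = 999.8244 + 5·28709.9136 = 144549.3924.
Posterior precision = 1/σ₀² + n/σ² = 1/28709.9136 + 5/999.8244 = (σ² + n·σ₀²)/(σ₀²σ²) = 144549.3924/(28709.9136·999.8244); posterior variance σₙ² = σ₀²σ²/(σ² + n·σ₀²) = 28709.9136·999.8244/144549.3924 = 198.581756.
Predictive variance for one new observation = σₙ² + σ² = 28709.9136·999.8244/144549.3924 + 999.8244 = σ²·(σ₀² + 144549.3924)/144549.3924 = 999.8244·173259.306/144549.3924 = 1198.406156; SD = √(999.8244·173259.306/144549.3924) = 34.6180.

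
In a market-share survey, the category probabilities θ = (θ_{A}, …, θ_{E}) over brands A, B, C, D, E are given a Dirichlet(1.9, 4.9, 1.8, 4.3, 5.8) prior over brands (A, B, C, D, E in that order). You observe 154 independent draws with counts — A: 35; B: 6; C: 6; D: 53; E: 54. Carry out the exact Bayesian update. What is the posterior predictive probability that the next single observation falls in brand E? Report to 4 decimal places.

The Dirichlet prior is conjugate to the Multinomial likelihood: each posterior αⱼ = prior αⱼ + observed count nⱼ.
Posterior concentration: (36.9, 10.9, 7.8, 57.3, 59.8), total = 172.7.
P(next = E | data) = α_{E}/Σα = 0.3463.

0.3463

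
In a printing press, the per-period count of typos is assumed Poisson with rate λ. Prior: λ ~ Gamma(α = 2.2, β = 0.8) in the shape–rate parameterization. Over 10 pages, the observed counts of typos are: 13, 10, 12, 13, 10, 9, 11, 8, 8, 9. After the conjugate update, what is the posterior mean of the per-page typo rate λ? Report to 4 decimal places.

9.7407

With a Gamma(shape α, rate β) prior, the Poisson likelihood is conjugate: the posterior is Gamma(α + ΣXᵢ, β + n).
Sum of counts S = 103 over n = 10 pages.
Posterior: Gamma(α+S, β+n) = Gamma(2.2+103, 0.8+10) = Gamma(105.2, 10.8).
Posterior mean = α/β = 105.2/10.8 = 9.7407.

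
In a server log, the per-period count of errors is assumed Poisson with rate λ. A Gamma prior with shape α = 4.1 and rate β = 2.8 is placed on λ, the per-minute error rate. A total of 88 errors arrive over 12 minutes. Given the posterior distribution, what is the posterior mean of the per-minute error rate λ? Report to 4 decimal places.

With a Gamma(shape α, rate β) prior, the Poisson likelihood is conjugate: the posterior is Gamma(α + ΣXᵢ, β + n).
Posterior: Gamma(α+S, β+n) = Gamma(4.1+88, 2.8+12) = Gamma(92.1, 14.8).
Posterior mean = α/β = 92.1/14.8 = 6.2230.

6.2230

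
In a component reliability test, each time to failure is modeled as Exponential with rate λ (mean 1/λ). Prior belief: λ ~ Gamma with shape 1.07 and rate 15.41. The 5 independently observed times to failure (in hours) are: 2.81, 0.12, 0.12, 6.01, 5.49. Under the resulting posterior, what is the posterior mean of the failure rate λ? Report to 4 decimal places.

With a Gamma(shape α, rate β) prior on the exponential rate λ, the posterior after n observations with total T = Σxᵢ is Gamma(α+n, β+T).
Sum of observations T = 14.55 hours; n = 5.
Posterior: Gamma(1.07+5, 15.41+14.55) = Gamma(6.07, 29.96).
Posterior mean of λ = α/β = 6.07/29.96 = 0.2026.

0.2026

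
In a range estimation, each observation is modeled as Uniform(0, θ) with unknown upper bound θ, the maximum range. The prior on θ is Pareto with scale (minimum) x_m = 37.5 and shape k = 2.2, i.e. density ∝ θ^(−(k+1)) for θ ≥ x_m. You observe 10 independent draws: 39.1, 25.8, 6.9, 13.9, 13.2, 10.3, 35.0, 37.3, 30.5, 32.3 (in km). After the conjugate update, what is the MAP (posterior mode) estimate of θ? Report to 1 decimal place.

39.1

A Pareto(scale x_m, shape k) prior on the upper bound θ of Uniform(0, θ) is conjugate: posterior is Pareto(max(x_m, max xᵢ), k + n).
Sample maximum = 39.1; prior scale x_m = 37.5 → posterior scale = max = 39.1.
Posterior shape = 2.2 + 10 = 12.2.
The Pareto density is decreasing on [x_m, ∞), so the mode is x_m = 39.1.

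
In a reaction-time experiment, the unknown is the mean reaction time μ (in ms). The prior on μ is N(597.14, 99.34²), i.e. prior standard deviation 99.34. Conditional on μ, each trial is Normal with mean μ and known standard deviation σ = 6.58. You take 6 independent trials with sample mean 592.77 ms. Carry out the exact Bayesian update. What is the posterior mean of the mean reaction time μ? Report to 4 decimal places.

592.7732

For Normal data with known variance σ², a Normal(μ₀, σ₀²) prior on μ is conjugate. Posterior precision = 1/σ₀² + n/σ²; posterior mean is the precision-weighted average of μ₀ and x̄.
n·x̄ = 6·592.77 = 3556.62.
σ₀² = 99.34² = 9868.4356, σ² = 6.58² = 43.2964; σ² + n·σ₀² = 43.2964 + 6·9868.4356 = 59253.91.
Posterior mean = (μ₀/σ₀² + n·x̄/σ²)/(1/σ₀² + n/σ²) = (σ²·μ₀ + σ₀²·n·x̄)/(σ² + n·σ₀²) = (43.2964·597.14 + 9868.4356·3556.62)/59253.91 = 35124129.435968/59253.91 = 592.7732.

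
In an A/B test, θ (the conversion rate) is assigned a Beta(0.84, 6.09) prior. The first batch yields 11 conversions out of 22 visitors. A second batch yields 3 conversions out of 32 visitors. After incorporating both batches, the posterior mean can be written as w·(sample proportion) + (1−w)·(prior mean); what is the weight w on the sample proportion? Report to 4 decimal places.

The Beta prior is conjugate to a Binomial/Bernoulli likelihood; the update adds successes to α and failures to β.
Total number of visitors: n = 22 + 32 = 54.
Posterior mean = (α₀+k)/(α₀+β₀+n) = [n/(α₀+β₀+n)]·(k/n) + [(α₀+β₀)/(α₀+β₀+n)]·α₀/(α₀+β₀), so only n and the prior enter the weight.
The weight on the data is w = n/(α₀+β₀+n) = 54/(0.84+6.09+54) = 54/60.93 = 0.8863.

0.8863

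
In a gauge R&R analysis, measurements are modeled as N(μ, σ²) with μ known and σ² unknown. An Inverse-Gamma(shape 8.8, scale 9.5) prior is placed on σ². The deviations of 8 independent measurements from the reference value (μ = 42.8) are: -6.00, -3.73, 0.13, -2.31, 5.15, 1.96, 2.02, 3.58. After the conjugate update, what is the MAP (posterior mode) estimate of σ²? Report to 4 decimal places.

4.4031

With known mean μ and an Inverse-Gamma(α, β) prior on σ², the Normal likelihood is conjugate: posterior is Inv-Gamma(α + n/2, β + Σ(xᵢ−μ)²/2).
Σ(xᵢ−μ)² = (-6.00)² + (-3.73)² + (0.13)² + (-2.31)² + (5.15)² + (1.96)² + (2.02)² + (3.58)² = 102.5268.
Posterior: Inv-Gamma(8.8 + 8/2, 9.5 + 102.5268/2) = Inv-Gamma(12.80, 60.76340).
Mode = β/(α+1) = 60.76340/13.80 = 4.4031.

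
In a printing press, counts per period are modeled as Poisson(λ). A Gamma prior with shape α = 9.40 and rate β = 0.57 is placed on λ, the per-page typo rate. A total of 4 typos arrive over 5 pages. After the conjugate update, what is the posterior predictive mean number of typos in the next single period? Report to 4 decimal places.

2.4057

With a Gamma(shape α, rate β) prior, the Poisson likelihood is conjugate: the posterior is Gamma(α + ΣXᵢ, β + n).
Posterior: Gamma(α+S, β+n) = Gamma(9.40+4, 0.57+5) = Gamma(13.40, 5.57).
The predictive distribution for one future period is NegBinom with mean α/β = 2.4057.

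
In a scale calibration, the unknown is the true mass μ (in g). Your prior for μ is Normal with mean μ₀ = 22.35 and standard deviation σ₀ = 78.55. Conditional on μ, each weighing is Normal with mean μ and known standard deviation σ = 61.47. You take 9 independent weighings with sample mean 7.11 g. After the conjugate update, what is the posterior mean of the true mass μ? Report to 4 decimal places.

8.0809

For Normal data with known variance σ², a Normal(μ₀, σ₀²) prior on μ is conjugate. Posterior precision = 1/σ₀² + n/σ²; posterior mean is the precision-weighted average of μ₀ and x̄.
n·x̄ = 9·7.11 = 63.99.
σ₀² = 78.55² = 6170.1025, σ² = 61.47² = 3778.5609; σ² + n·σ₀² = 3778.5609 + 9·6170.1025 = 59309.4834.
Posterior mean = (μ₀/σ₀² + n·x̄/σ²)/(1/σ₀² + n/σ²) = (σ²·μ₀ + σ₀²·n·x̄)/(σ² + n·σ₀²) = (3778.5609·22.35 + 6170.1025·63.99)/59309.4834 = 479275.69509/59309.4834 = 8.0809.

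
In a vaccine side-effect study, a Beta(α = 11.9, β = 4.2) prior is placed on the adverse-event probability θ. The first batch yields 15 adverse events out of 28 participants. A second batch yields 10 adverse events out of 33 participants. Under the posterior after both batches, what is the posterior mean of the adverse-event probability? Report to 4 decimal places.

The Beta prior is conjugate to a Binomial/Bernoulli likelihood; the update adds successes to α and failures to β.
After batch 1: Beta(11.9+15, 4.2+13) = Beta(26.9, 17.2).
After batch 2: Beta(26.9+10, 17.2+23) = Beta(36.9, 40.2).
Posterior mean = α/(α+β) = 36.9/77.1 = 0.4786.

0.4786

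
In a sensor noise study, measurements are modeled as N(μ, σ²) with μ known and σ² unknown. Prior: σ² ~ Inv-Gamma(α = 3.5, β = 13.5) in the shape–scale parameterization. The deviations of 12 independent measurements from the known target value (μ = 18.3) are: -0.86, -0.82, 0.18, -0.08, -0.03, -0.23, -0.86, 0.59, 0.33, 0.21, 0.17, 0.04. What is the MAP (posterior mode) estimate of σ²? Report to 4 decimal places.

With known mean μ and an Inverse-Gamma(α, β) prior on σ², the Normal likelihood is conjugate: posterior is Inv-Gamma(α + n/2, β + Σ(xᵢ−μ)²/2).
Σ(xᵢ−μ)² = (-0.86)² + (-0.82)² + (0.18)² + (-0.08)² + (-0.03)² + (-0.23)² + (-0.86)² + (0.59)² + (0.33)² + (0.21)² + (0.17)² + (0.04)² = 2.7758.
Posterior: Inv-Gamma(3.5 + 12/2, 13.5 + 2.7758/2) = Inv-Gamma(9.50, 14.88790).
Mode = β/(α+1) = 14.88790/10.50 = 1.4179.

1.4179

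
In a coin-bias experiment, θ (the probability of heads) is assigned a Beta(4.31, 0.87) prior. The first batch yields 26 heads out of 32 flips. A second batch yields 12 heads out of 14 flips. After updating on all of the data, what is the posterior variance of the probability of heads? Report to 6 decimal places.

The Beta prior is conjugate to a Binomial/Bernoulli likelihood; the update adds successes to α and failures to β.
After batch 1: Beta(4.31+26, 0.87+6) = Beta(30.31, 6.87).
After batch 2: Beta(30.31+12, 6.87+2) = Beta(42.31, 8.87).
Var = αβ/((α+β)²(α+β+1)) = 42.31·8.87/(51.18²·52.18) = 0.002746.

0.002746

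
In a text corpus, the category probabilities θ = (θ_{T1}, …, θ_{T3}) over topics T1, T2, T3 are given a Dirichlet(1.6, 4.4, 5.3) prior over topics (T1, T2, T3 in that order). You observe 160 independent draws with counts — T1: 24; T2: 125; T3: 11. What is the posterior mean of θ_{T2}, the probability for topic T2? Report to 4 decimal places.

The Dirichlet prior is conjugate to the Multinomial likelihood: each posterior αⱼ = prior αⱼ + observed count nⱼ.
Posterior concentration: (25.6, 129.4, 16.3), total = 171.3.
E[θ_{T2}|data] = α_{T2}/Σα = 129.4/171.3 = 0.7554.

0.7554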